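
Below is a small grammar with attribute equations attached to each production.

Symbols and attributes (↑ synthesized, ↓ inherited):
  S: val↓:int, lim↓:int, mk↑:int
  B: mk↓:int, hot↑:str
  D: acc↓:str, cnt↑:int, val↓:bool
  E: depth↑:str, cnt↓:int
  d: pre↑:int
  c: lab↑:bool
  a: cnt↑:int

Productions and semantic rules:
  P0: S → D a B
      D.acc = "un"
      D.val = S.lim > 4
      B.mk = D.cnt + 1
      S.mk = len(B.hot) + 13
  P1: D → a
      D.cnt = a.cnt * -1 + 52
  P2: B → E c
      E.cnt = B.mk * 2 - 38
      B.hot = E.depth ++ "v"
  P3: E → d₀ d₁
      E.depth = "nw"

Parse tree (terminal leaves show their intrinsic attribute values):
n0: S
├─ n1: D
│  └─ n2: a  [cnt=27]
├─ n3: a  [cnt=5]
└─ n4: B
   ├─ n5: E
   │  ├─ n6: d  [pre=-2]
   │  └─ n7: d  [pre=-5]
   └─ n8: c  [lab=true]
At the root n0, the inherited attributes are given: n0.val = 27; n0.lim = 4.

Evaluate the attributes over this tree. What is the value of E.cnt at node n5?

1. n0.val = 27  [given at root]
2. n0.lim = 4  [given at root]
3. n1.acc = "un"  ["un"]
4. n1.val = false  [S.lim > 4]
5. n2.cnt = 27  [terminal]
6. n1.cnt = 25  [a.cnt * -1 + 52]
7. n3.cnt = 5  [terminal]
8. n4.mk = 26  [D.cnt + 1]
9. n5.cnt = 14  [B.mk * 2 - 38]
10. n6.pre = -2  [terminal]
11. n7.pre = -5  [terminal]
12. n5.depth = "nw"  ["nw"]
13. n8.lab = true  [terminal]
14. n4.hot = "nwv"  [E.depth ++ "v"]
15. n0.mk = 16  [len(B.hot) + 13]

14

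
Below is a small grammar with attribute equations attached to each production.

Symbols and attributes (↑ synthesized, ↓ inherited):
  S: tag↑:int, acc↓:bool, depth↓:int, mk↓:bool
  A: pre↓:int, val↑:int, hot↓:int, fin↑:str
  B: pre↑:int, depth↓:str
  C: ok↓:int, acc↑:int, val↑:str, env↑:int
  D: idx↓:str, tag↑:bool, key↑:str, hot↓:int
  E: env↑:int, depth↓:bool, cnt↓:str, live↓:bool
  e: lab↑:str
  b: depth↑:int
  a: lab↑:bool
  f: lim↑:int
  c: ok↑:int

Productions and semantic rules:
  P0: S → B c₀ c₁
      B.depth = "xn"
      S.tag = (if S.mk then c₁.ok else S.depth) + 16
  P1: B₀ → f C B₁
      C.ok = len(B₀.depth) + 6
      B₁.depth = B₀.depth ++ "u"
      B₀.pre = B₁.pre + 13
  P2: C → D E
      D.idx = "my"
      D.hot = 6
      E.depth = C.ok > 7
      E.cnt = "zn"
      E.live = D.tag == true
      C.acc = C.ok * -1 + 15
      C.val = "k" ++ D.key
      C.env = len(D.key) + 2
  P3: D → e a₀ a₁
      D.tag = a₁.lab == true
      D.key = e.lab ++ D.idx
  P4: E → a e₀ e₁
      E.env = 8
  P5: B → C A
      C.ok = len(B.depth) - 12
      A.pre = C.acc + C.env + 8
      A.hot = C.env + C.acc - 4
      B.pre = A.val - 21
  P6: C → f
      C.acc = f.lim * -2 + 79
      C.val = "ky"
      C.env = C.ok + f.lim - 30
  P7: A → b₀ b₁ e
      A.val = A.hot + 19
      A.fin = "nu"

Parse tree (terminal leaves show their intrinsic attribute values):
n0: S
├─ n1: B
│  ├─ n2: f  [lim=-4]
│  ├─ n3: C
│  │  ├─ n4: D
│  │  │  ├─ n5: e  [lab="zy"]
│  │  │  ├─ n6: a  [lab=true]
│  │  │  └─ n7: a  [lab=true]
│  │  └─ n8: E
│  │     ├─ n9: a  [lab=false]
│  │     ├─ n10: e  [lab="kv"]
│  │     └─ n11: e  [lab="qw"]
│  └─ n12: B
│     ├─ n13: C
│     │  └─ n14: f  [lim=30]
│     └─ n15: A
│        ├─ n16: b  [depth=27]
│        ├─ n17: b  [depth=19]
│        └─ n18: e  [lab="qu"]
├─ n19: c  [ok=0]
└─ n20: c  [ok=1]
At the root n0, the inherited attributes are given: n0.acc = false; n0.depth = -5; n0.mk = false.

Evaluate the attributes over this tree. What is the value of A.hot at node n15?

1. n0.acc = false  [given at root]
2. n0.depth = -5  [given at root]
3. n0.mk = false  [given at root]
4. n1.depth = "xn"  ["xn"]
5. n2.lim = -4  [terminal]
6. n3.ok = 8  [len(B₀.depth) + 6]
7. n4.idx = "my"  ["my"]
8. n4.hot = 6  [6]
9. n5.lab = "zy"  [terminal]
10. n6.lab = true  [terminal]
11. n7.lab = true  [terminal]
12. n4.tag = true  [a₁.lab == true]
13. n4.key = "zymy"  [e.lab ++ D.idx]
14. n8.depth = true  [C.ok > 7]
15. n8.cnt = "zn"  ["zn"]
16. n8.live = true  [D.tag == true]
17. n9.lab = false  [terminal]
18. n10.lab = "kv"  [terminal]
19. n11.lab = "qw"  [terminal]
20. n8.env = 8  [8]
21. n3.acc = 7  [C.ok * -1 + 15]
22. n3.val = "kzymy"  ["k" ++ D.key]
23. n3.env = 6  [len(D.key) + 2]
24. n12.depth = "xnu"  [B₀.depth ++ "u"]
25. n13.ok = -9  [len(B.depth) - 12]
26. n14.lim = 30  [terminal]
27. n13.acc = 19  [f.lim * -2 + 79]
28. n13.val = "ky"  ["ky"]
29. n13.env = -9  [C.ok + f.lim - 30]
30. n15.pre = 18  [C.acc + C.env + 8]
31. n15.hot = 6  [C.env + C.acc - 4]
32. n16.depth = 27  [terminal]
33. n17.depth = 19  [terminal]
34. n18.lab = "qu"  [terminal]
35. n15.val = 25  [A.hot + 19]
36. n15.fin = "nu"  ["nu"]
37. n12.pre = 4  [A.val - 21]
38. n1.pre = 17  [B₁.pre + 13]
39. n19.ok = 0  [terminal]
40. n20.ok = 1  [terminal]
41. n0.tag = 11  [(if S.mk then c₁.ok else S.depth) + 16]

6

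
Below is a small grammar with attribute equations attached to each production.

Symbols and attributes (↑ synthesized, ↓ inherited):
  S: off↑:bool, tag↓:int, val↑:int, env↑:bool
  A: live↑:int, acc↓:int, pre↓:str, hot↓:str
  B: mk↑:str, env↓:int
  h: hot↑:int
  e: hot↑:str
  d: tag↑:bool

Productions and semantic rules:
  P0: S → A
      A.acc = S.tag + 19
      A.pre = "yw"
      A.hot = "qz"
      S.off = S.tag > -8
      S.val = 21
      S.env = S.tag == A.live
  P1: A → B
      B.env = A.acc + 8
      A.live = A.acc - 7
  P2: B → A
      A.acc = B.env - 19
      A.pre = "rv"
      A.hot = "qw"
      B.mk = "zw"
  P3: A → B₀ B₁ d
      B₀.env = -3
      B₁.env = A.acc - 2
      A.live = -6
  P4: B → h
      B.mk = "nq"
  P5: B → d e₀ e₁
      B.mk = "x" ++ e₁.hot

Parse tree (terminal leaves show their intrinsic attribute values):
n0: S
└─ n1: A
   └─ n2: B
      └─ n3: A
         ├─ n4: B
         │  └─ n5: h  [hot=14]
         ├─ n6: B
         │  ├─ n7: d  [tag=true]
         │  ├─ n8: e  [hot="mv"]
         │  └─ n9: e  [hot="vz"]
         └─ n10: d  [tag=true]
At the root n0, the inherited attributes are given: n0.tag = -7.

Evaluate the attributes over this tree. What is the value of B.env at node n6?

1. n0.tag = -7  [given at root]
2. n1.acc = 12  [S.tag + 19]
3. n1.pre = "yw"  ["yw"]
4. n1.hot = "qz"  ["qz"]
5. n2.env = 20  [A.acc + 8]
6. n3.acc = 1  [B.env - 19]
7. n3.pre = "rv"  ["rv"]
8. n3.hot = "qw"  ["qw"]
9. n4.env = -3  [-3]
10. n5.hot = 14  [terminal]
11. n4.mk = "nq"  ["nq"]
12. n6.env = -1  [A.acc - 2]
13. n7.tag = true  [terminal]
14. n8.hot = "mv"  [terminal]
15. n9.hot = "vz"  [terminal]
16. n6.mk = "xvz"  ["x" ++ e₁.hot]
17. n10.tag = true  [terminal]
18. n3.live = -6  [-6]
19. n2.mk = "zw"  ["zw"]
20. n1.live = 5  [A.acc - 7]
21. n0.off = true  [S.tag > -8]
22. n0.val = 21  [21]
23. n0.env = false  [S.tag == A.live]

-1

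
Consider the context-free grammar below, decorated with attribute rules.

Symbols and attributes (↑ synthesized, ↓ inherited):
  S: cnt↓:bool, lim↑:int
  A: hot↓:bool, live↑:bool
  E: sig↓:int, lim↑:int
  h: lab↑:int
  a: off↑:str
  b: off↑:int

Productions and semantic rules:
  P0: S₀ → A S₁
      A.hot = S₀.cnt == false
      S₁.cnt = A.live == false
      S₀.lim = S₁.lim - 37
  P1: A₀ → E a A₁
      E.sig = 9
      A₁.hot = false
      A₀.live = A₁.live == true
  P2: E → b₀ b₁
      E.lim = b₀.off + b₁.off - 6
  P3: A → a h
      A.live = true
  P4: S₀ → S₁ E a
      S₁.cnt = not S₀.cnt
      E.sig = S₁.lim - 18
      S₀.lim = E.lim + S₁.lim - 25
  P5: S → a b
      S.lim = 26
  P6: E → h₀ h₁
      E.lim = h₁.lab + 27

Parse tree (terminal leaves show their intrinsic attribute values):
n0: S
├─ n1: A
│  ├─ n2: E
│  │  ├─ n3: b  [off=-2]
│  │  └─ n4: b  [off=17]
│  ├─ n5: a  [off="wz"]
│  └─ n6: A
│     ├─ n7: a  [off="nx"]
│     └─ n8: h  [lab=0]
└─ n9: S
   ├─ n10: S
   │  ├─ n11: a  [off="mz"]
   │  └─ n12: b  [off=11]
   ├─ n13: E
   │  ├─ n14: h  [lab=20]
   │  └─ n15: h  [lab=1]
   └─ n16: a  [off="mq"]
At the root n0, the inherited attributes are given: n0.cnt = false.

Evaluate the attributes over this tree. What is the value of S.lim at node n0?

-8

1. n0.cnt = false  [given at root]
2. n1.hot = true  [S₀.cnt == false]
3. n2.sig = 9  [9]
4. n3.off = -2  [terminal]
5. n4.off = 17  [terminal]
6. n2.lim = 9  [b₀.off + b₁.off - 6]
7. n5.off = "wz"  [terminal]
8. n6.hot = false  [false]
9. n7.off = "nx"  [terminal]
10. n8.lab = 0  [terminal]
11. n6.live = true  [true]
12. n1.live = true  [A₁.live == true]
13. n9.cnt = false  [A.live == false]
14. n10.cnt = true  [not S₀.cnt]
15. n11.off = "mz"  [terminal]
16. n12.off = 11  [terminal]
17. n10.lim = 26  [26]
18. n13.sig = 8  [S₁.lim - 18]
19. n14.lab = 20  [terminal]
20. n15.lab = 1  [terminal]
21. n13.lim = 28  [h₁.lab + 27]
22. n16.off = "mq"  [terminal]
23. n9.lim = 29  [E.lim + S₁.lim - 25]
24. n0.lim = -8  [S₁.lim - 37]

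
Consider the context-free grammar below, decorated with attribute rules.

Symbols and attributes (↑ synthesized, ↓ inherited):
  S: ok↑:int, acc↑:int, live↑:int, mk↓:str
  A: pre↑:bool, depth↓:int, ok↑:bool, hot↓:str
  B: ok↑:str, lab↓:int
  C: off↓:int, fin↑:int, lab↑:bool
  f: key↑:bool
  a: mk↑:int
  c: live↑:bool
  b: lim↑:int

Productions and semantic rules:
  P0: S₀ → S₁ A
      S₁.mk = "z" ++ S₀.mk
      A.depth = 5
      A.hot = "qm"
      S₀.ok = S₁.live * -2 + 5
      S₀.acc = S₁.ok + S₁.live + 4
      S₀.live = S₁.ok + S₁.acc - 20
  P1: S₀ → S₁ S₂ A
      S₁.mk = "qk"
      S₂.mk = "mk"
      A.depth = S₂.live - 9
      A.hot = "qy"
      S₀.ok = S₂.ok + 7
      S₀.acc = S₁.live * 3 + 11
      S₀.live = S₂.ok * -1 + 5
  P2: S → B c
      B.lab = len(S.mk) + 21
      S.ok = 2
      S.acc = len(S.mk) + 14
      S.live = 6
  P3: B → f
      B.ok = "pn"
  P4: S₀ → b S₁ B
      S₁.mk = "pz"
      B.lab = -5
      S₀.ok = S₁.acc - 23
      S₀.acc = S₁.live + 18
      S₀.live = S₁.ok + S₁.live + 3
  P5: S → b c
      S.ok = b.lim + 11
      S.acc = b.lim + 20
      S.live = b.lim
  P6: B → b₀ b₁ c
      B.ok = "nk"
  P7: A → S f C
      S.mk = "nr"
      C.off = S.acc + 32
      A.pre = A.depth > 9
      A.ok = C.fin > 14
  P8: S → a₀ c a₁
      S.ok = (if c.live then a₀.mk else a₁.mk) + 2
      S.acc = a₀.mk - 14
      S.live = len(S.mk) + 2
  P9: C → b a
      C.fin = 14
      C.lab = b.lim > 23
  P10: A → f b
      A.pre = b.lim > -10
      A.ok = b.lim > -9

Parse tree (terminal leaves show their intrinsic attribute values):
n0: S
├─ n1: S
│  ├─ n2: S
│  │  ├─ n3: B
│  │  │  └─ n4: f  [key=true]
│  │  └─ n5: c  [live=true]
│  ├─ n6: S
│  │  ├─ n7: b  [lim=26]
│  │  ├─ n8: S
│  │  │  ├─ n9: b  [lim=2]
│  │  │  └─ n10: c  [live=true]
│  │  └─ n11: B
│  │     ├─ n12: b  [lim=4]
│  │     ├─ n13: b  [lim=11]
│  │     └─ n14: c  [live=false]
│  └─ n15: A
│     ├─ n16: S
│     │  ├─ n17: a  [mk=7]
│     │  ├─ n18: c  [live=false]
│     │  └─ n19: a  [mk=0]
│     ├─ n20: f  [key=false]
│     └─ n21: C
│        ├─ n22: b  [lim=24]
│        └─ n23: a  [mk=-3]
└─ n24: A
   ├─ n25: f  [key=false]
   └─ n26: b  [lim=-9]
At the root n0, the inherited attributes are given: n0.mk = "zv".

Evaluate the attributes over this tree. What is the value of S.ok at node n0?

-7

1. n0.mk = "zv"  [given at root]
2. n1.mk = "zzv"  ["z" ++ S₀.mk]
3. n2.mk = "qk"  ["qk"]
4. n3.lab = 23  [len(S.mk) + 21]
5. n4.key = true  [terminal]
6. n3.ok = "pn"  ["pn"]
7. n5.live = true  [terminal]
8. n2.ok = 2  [2]
9. n2.acc = 16  [len(S.mk) + 14]
10. n2.live = 6  [6]
11. n6.mk = "mk"  ["mk"]
12. n7.lim = 26  [terminal]
13. n8.mk = "pz"  ["pz"]
14. n9.lim = 2  [terminal]
15. n10.live = true  [terminal]
16. n8.ok = 13  [b.lim + 11]
17. n8.acc = 22  [b.lim + 20]
18. n8.live = 2  [b.lim]
19. n11.lab = -5  [-5]
20. n12.lim = 4  [terminal]
21. n13.lim = 11  [terminal]
22. n14.live = false  [terminal]
23. n11.ok = "nk"  ["nk"]
24. n6.ok = -1  [S₁.acc - 23]
25. n6.acc = 20  [S₁.live + 18]
26. n6.live = 18  [S₁.ok + S₁.live + 3]
27. n15.depth = 9  [S₂.live - 9]
28. n15.hot = "qy"  ["qy"]
29. n16.mk = "nr"  ["nr"]
30. n17.mk = 7  [terminal]
31. n18.live = false  [terminal]
32. n19.mk = 0  [terminal]
33. n16.ok = 2  [(if c.live then a₀.mk else a₁.mk) + 2]
34. n16.acc = -7  [a₀.mk - 14]
35. n16.live = 4  [len(S.mk) + 2]
36. n20.key = false  [terminal]
37. n21.off = 25  [S.acc + 32]
38. n22.lim = 24  [terminal]
39. n23.mk = -3  [terminal]
40. n21.fin = 14  [14]
41. n21.lab = true  [b.lim > 23]
42. n15.pre = false  [A.depth > 9]
43. n15.ok = false  [C.fin > 14]
44. n1.ok = 6  [S₂.ok + 7]
45. n1.acc = 29  [S₁.live * 3 + 11]
46. n1.live = 6  [S₂.ok * -1 + 5]
47. n24.depth = 5  [5]
48. n24.hot = "qm"  ["qm"]
49. n25.key = false  [terminal]
50. n26.lim = -9  [terminal]
51. n24.pre = true  [b.lim > -10]
52. n24.ok = false  [b.lim > -9]
53. n0.ok = -7  [S₁.live * -2 + 5]
54. n0.acc = 16  [S₁.ok + S₁.live + 4]
55. n0.live = 15  [S₁.ok + S₁.acc - 20]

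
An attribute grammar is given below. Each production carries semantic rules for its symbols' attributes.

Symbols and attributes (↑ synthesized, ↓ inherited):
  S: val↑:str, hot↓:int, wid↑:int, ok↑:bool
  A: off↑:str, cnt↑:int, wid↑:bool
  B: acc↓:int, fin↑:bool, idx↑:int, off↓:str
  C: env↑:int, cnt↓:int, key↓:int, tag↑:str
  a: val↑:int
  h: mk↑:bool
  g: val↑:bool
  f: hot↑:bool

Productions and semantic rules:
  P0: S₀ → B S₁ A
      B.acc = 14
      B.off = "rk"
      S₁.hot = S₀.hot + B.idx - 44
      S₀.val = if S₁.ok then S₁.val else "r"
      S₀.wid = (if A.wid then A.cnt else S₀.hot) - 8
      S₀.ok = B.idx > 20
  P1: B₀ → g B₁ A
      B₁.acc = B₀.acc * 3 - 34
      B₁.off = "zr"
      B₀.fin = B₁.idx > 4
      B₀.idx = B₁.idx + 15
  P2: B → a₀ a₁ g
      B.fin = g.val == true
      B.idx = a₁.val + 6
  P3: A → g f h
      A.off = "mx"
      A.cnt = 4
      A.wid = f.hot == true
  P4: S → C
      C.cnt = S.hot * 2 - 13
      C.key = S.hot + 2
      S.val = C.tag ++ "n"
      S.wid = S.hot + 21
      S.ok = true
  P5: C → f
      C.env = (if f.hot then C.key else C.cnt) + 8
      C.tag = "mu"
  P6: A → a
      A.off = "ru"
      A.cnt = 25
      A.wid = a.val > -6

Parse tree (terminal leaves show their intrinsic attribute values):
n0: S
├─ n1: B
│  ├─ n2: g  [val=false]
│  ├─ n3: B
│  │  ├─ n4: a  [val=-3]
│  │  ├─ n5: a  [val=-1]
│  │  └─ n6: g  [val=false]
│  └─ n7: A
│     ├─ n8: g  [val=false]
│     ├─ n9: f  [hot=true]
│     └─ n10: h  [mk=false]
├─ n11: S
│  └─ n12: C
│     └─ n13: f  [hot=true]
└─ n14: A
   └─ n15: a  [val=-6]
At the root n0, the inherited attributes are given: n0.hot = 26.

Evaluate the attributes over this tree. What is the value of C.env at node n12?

1. n0.hot = 26  [given at root]
2. n1.acc = 14  [14]
3. n1.off = "rk"  ["rk"]
4. n2.val = false  [terminal]
5. n3.acc = 8  [B₀.acc * 3 - 34]
6. n3.off = "zr"  ["zr"]
7. n4.val = -3  [terminal]
8. n5.val = -1  [terminal]
9. n6.val = false  [terminal]
10. n3.fin = false  [g.val == true]
11. n3.idx = 5  [a₁.val + 6]
12. n8.val = false  [terminal]
13. n9.hot = true  [terminal]
14. n10.mk = false  [terminal]
15. n7.off = "mx"  ["mx"]
16. n7.cnt = 4  [4]
17. n7.wid = true  [f.hot == true]
18. n1.fin = true  [B₁.idx > 4]
19. n1.idx = 20  [B₁.idx + 15]
20. n11.hot = 2  [S₀.hot + B.idx - 44]
21. n12.cnt = -9  [S.hot * 2 - 13]
22. n12.key = 4  [S.hot + 2]
23. n13.hot = true  [terminal]
24. n12.env = 12  [(if f.hot then C.key else C.cnt) + 8]
25. n12.tag = "mu"  ["mu"]
26. n11.val = "mun"  [C.tag ++ "n"]
27. n11.wid = 23  [S.hot + 21]
28. n11.ok = true  [true]
29. n15.val = -6  [terminal]
30. n14.off = "ru"  ["ru"]
31. n14.cnt = 25  [25]
32. n14.wid = false  [a.val > -6]
33. n0.val = "mun"  [if S₁.ok then S₁.val else "r"]
34. n0.wid = 18  [(if A.wid then A.cnt else S₀.hot) - 8]
35. n0.ok = false  [B.idx > 20]

12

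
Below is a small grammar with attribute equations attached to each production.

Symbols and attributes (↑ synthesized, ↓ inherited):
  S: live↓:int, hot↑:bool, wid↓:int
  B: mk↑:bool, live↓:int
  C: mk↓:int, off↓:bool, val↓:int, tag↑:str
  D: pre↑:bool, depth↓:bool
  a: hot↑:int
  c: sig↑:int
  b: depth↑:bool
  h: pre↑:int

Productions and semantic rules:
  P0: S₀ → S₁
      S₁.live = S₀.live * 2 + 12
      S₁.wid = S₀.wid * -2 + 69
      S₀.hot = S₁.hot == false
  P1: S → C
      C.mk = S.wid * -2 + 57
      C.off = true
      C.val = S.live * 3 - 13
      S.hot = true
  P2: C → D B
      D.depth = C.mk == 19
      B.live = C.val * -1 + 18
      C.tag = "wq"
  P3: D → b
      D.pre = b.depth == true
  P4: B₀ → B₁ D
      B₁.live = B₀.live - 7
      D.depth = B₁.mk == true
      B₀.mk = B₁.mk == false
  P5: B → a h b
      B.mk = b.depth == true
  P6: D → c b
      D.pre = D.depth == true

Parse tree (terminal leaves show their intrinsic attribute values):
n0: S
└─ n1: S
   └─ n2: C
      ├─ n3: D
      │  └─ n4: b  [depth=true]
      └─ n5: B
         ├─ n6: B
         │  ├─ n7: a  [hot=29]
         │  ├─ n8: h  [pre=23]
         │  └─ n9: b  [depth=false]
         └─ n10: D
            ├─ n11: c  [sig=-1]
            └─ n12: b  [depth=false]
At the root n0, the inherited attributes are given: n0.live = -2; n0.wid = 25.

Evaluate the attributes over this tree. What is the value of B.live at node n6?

0

1. n0.live = -2  [given at root]
2. n0.wid = 25  [given at root]
3. n1.live = 8  [S₀.live * 2 + 12]
4. n1.wid = 19  [S₀.wid * -2 + 69]
5. n2.mk = 19  [S.wid * -2 + 57]
6. n2.off = true  [true]
7. n2.val = 11  [S.live * 3 - 13]
8. n3.depth = true  [C.mk == 19]
9. n4.depth = true  [terminal]
10. n3.pre = true  [b.depth == true]
11. n5.live = 7  [C.val * -1 + 18]
12. n6.live = 0  [B₀.live - 7]
13. n7.hot = 29  [terminal]
14. n8.pre = 23  [terminal]
15. n9.depth = false  [terminal]
16. n6.mk = false  [b.depth == true]
17. n10.depth = false  [B₁.mk == true]
18. n11.sig = -1  [terminal]
19. n12.depth = false  [terminal]
20. n10.pre = false  [D.depth == true]
21. n5.mk = true  [B₁.mk == false]
22. n2.tag = "wq"  ["wq"]
23. n1.hot = true  [true]
24. n0.hot = false  [S₁.hot == false]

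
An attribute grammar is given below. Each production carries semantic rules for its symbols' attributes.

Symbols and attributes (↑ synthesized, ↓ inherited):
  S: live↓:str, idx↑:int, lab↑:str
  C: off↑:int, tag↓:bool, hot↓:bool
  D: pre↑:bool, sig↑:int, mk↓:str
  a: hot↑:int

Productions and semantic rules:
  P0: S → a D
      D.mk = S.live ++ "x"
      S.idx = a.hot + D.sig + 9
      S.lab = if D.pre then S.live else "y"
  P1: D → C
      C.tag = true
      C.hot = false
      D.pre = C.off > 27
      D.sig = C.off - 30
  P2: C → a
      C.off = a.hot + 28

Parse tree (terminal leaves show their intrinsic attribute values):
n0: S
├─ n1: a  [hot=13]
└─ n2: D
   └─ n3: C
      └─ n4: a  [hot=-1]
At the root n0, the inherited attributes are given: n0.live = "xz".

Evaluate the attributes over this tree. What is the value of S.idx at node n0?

1. n0.live = "xz"  [given at root]
2. n1.hot = 13  [terminal]
3. n2.mk = "xzx"  [S.live ++ "x"]
4. n3.tag = true  [true]
5. n3.hot = false  [false]
6. n4.hot = -1  [terminal]
7. n3.off = 27  [a.hot + 28]
8. n2.pre = false  [C.off > 27]
9. n2.sig = -3  [C.off - 30]
10. n0.idx = 19  [a.hot + D.sig + 9]
11. n0.lab = "y"  [if D.pre then S.live else "y"]

19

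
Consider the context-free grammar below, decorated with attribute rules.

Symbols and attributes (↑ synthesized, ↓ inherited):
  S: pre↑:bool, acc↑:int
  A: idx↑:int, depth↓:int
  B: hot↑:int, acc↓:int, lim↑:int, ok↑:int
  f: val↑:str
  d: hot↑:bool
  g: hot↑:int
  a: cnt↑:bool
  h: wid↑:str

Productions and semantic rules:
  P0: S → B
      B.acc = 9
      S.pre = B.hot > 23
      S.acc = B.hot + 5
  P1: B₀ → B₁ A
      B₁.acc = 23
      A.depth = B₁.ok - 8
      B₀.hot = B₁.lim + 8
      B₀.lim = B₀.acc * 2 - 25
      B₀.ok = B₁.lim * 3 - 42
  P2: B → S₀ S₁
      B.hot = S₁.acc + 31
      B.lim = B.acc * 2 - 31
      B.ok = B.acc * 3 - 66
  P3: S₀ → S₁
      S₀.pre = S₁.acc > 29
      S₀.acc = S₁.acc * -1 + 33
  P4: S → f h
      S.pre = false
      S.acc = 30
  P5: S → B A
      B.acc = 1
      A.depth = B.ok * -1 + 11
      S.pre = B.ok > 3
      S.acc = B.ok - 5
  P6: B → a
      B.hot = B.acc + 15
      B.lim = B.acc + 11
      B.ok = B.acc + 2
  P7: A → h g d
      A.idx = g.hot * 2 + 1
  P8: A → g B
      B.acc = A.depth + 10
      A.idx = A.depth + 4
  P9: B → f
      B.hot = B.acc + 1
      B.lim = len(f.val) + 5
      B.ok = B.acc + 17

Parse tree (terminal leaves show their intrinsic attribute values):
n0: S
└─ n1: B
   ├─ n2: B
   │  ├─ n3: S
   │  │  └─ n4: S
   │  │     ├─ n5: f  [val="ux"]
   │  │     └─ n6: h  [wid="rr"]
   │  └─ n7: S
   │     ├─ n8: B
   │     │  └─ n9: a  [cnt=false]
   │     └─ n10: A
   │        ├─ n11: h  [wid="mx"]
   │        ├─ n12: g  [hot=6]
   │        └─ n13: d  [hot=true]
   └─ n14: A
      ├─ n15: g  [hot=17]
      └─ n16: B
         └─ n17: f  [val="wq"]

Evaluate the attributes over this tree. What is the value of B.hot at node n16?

1. n1.acc = 9  [9]
2. n2.acc = 23  [23]
3. n5.val = "ux"  [terminal]
4. n6.wid = "rr"  [terminal]
5. n4.pre = false  [false]
6. n4.acc = 30  [30]
7. n3.pre = true  [S₁.acc > 29]
8. n3.acc = 3  [S₁.acc * -1 + 33]
9. n8.acc = 1  [1]
10. n9.cnt = false  [terminal]
11. n8.hot = 16  [B.acc + 15]
12. n8.lim = 12  [B.acc + 11]
13. n8.ok = 3  [B.acc + 2]
14. n10.depth = 8  [B.ok * -1 + 11]
15. n11.wid = "mx"  [terminal]
16. n12.hot = 6  [terminal]
17. n13.hot = true  [terminal]
18. n10.idx = 13  [g.hot * 2 + 1]
19. n7.pre = false  [B.ok > 3]
20. n7.acc = -2  [B.ok - 5]
21. n2.hot = 29  [S₁.acc + 31]
22. n2.lim = 15  [B.acc * 2 - 31]
23. n2.ok = 3  [B.acc * 3 - 66]
24. n14.depth = -5  [B₁.ok - 8]
25. n15.hot = 17  [terminal]
26. n16.acc = 5  [A.depth + 10]
27. n17.val = "wq"  [terminal]
28. n16.hot = 6  [B.acc + 1]
29. n16.lim = 7  [len(f.val) + 5]
30. n16.ok = 22  [B.acc + 17]
31. n14.idx = -1  [A.depth + 4]
32. n1.hot = 23  [B₁.lim + 8]
33. n1.lim = -7  [B₀.acc * 2 - 25]
34. n1.ok = 3  [B₁.lim * 3 - 42]
35. n0.pre = false  [B.hot > 23]
36. n0.acc = 28  [B.hot + 5]

6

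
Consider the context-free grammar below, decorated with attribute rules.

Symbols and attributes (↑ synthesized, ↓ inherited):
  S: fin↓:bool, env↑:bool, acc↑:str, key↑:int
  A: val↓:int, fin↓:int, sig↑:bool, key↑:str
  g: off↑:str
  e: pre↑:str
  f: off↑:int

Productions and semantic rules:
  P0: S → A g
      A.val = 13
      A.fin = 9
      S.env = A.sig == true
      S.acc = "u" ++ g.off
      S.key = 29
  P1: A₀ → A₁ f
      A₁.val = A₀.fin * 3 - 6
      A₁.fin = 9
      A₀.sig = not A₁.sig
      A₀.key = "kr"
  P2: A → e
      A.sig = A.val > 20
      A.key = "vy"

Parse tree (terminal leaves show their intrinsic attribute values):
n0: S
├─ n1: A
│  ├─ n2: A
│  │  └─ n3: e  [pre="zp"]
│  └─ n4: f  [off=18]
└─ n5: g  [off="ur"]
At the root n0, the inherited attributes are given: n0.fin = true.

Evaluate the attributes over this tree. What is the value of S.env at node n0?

1. n0.fin = true  [given at root]
2. n1.val = 13  [13]
3. n1.fin = 9  [9]
4. n2.val = 21  [A₀.fin * 3 - 6]
5. n2.fin = 9  [9]
6. n3.pre = "zp"  [terminal]
7. n2.sig = true  [A.val > 20]
8. n2.key = "vy"  ["vy"]
9. n4.off = 18  [terminal]
10. n1.sig = false  [not A₁.sig]
11. n1.key = "kr"  ["kr"]
12. n5.off = "ur"  [terminal]
13. n0.env = false  [A.sig == true]
14. n0.acc = "uur"  ["u" ++ g.off]
15. n0.key = 29  [29]

false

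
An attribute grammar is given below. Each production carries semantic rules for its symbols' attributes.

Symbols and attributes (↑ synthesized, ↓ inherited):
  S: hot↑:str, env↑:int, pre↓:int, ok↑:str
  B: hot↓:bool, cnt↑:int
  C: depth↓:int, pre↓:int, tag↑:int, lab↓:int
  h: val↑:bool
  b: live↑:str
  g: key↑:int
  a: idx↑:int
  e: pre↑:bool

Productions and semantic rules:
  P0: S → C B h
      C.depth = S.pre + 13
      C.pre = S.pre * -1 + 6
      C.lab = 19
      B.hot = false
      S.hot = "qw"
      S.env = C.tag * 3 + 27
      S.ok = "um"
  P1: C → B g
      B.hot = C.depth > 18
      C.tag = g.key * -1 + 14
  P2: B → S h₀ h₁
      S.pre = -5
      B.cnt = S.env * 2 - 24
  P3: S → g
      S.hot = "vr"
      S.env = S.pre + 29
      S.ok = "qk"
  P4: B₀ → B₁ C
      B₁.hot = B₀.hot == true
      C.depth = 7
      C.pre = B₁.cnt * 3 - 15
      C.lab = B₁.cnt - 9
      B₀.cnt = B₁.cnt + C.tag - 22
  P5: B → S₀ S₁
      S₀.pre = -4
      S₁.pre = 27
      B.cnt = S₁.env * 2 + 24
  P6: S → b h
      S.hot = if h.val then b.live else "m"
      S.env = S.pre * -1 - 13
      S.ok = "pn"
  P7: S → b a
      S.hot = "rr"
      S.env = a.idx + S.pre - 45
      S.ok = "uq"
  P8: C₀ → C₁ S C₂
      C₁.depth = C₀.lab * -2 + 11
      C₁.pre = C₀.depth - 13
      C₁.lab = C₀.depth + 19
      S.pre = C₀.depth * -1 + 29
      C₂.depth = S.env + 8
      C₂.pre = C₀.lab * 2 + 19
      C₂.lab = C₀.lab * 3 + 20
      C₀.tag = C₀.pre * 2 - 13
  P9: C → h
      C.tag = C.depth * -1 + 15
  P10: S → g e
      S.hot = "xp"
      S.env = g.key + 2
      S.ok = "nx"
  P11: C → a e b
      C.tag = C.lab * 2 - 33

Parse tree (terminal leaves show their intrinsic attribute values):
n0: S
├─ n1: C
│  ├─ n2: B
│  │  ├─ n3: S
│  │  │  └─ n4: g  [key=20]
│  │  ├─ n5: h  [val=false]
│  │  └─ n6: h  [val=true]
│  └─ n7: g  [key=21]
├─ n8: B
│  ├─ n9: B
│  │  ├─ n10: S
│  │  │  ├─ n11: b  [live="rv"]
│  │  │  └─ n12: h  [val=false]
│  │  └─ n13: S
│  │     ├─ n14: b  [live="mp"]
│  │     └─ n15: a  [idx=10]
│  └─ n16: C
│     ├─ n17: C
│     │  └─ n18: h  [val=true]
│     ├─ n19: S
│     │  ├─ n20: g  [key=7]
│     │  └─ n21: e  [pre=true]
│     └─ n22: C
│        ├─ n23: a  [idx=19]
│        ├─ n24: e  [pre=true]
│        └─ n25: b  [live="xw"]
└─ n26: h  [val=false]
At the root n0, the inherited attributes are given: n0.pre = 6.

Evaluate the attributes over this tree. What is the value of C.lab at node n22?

1. n0.pre = 6  [given at root]
2. n1.depth = 19  [S.pre + 13]
3. n1.pre = 0  [S.pre * -1 + 6]
4. n1.lab = 19  [19]
5. n2.hot = true  [C.depth > 18]
6. n3.pre = -5  [-5]
7. n4.key = 20  [terminal]
8. n3.hot = "vr"  ["vr"]
9. n3.env = 24  [S.pre + 29]
10. n3.ok = "qk"  ["qk"]
11. n5.val = false  [terminal]
12. n6.val = true  [terminal]
13. n2.cnt = 24  [S.env * 2 - 24]
14. n7.key = 21  [terminal]
15. n1.tag = -7  [g.key * -1 + 14]
16. n8.hot = false  [false]
17. n9.hot = false  [B₀.hot == true]
18. n10.pre = -4  [-4]
19. n11.live = "rv"  [terminal]
20. n12.val = false  [terminal]
21. n10.hot = "m"  [if h.val then b.live else "m"]
22. n10.env = -9  [S.pre * -1 - 13]
23. n10.ok = "pn"  ["pn"]
24. n13.pre = 27  [27]
25. n14.live = "mp"  [terminal]
26. n15.idx = 10  [terminal]
27. n13.hot = "rr"  ["rr"]
28. n13.env = -8  [a.idx + S.pre - 45]
29. n13.ok = "uq"  ["uq"]
30. n9.cnt = 8  [S₁.env * 2 + 24]
31. n16.depth = 7  [7]
32. n16.pre = 9  [B₁.cnt * 3 - 15]
33. n16.lab = -1  [B₁.cnt - 9]
34. n17.depth = 13  [C₀.lab * -2 + 11]
35. n17.pre = -6  [C₀.depth - 13]
36. n17.lab = 26  [C₀.depth + 19]
37. n18.val = true  [terminal]
38. n17.tag = 2  [C.depth * -1 + 15]
39. n19.pre = 22  [C₀.depth * -1 + 29]
40. n20.key = 7  [terminal]
41. n21.pre = true  [terminal]
42. n19.hot = "xp"  ["xp"]
43. n19.env = 9  [g.key + 2]
44. n19.ok = "nx"  ["nx"]
45. n22.depth = 17  [S.env + 8]
46. n22.pre = 17  [C₀.lab * 2 + 19]
47. n22.lab = 17  [C₀.lab * 3 + 20]
48. n23.idx = 19  [terminal]
49. n24.pre = true  [terminal]
50. n25.live = "xw"  [terminal]
51. n22.tag = 1  [C.lab * 2 - 33]
52. n16.tag = 5  [C₀.pre * 2 - 13]
53. n8.cnt = -9  [B₁.cnt + C.tag - 22]
54. n26.val = false  [terminal]
55. n0.hot = "qw"  ["qw"]
56. n0.env = 6  [C.tag * 3 + 27]
57. n0.ok = "um"  ["um"]

17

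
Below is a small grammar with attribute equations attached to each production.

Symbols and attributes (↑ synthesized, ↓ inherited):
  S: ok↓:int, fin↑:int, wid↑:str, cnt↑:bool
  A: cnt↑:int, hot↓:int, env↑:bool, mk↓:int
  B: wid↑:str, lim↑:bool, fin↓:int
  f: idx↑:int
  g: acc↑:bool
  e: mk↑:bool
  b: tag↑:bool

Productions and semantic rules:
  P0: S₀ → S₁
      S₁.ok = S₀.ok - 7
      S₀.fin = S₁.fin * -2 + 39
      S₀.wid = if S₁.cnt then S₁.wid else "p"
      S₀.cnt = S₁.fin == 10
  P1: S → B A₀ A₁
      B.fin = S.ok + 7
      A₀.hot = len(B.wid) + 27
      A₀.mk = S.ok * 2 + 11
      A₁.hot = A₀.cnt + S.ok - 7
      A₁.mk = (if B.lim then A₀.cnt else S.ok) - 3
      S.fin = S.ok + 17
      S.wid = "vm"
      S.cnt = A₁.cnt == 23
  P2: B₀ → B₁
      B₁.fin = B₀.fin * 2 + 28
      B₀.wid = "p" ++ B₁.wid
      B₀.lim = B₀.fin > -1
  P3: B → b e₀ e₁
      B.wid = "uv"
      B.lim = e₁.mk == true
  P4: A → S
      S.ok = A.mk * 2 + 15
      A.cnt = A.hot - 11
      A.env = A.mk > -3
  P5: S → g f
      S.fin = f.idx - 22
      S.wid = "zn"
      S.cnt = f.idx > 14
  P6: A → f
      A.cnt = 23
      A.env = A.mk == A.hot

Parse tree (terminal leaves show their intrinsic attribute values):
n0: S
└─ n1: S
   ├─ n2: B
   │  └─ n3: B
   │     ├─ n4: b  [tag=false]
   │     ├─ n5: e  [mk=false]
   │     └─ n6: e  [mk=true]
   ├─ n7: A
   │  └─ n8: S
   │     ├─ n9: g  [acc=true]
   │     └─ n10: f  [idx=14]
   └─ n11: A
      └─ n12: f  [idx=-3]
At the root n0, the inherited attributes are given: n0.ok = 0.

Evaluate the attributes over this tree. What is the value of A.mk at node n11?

16

1. n0.ok = 0  [given at root]
2. n1.ok = -7  [S₀.ok - 7]
3. n2.fin = 0  [S.ok + 7]
4. n3.fin = 28  [B₀.fin * 2 + 28]
5. n4.tag = false  [terminal]
6. n5.mk = false  [terminal]
7. n6.mk = true  [terminal]
8. n3.wid = "uv"  ["uv"]
9. n3.lim = true  [e₁.mk == true]
10. n2.wid = "puv"  ["p" ++ B₁.wid]
11. n2.lim = true  [B₀.fin > -1]
12. n7.hot = 30  [len(B.wid) + 27]
13. n7.mk = -3  [S.ok * 2 + 11]
14. n8.ok = 9  [A.mk * 2 + 15]
15. n9.acc = true  [terminal]
16. n10.idx = 14  [terminal]
17. n8.fin = -8  [f.idx - 22]
18. n8.wid = "zn"  ["zn"]
19. n8.cnt = false  [f.idx > 14]
20. n7.cnt = 19  [A.hot - 11]
21. n7.env = false  [A.mk > -3]
22. n11.hot = 5  [A₀.cnt + S.ok - 7]
23. n11.mk = 16  [(if B.lim then A₀.cnt else S.ok) - 3]
24. n12.idx = -3  [terminal]
25. n11.cnt = 23  [23]
26. n11.env = false  [A.mk == A.hot]
27. n1.fin = 10  [S.ok + 17]
28. n1.wid = "vm"  ["vm"]
29. n1.cnt = true  [A₁.cnt == 23]
30. n0.fin = 19  [S₁.fin * -2 + 39]
31. n0.wid = "vm"  [if S₁.cnt then S₁.wid else "p"]
32. n0.cnt = true  [S₁.fin == 10]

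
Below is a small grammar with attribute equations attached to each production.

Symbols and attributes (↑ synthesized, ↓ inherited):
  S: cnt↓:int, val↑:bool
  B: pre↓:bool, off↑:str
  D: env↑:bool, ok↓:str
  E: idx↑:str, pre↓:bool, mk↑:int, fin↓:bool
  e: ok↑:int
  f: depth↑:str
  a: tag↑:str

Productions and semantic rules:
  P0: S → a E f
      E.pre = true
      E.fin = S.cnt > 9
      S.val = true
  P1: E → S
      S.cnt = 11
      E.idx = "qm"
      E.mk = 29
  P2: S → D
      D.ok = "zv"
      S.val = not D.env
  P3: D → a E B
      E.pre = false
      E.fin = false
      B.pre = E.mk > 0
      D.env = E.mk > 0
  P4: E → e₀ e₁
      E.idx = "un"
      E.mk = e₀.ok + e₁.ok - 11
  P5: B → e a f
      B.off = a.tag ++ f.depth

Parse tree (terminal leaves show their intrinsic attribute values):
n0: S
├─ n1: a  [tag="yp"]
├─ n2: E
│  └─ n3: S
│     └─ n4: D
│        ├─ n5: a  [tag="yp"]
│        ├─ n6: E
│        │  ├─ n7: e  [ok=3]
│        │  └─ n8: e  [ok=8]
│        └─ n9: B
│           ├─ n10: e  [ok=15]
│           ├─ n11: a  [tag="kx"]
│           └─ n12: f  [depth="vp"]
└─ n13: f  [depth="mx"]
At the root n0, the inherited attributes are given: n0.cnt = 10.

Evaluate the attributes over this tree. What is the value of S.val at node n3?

1. n0.cnt = 10  [given at root]
2. n1.tag = "yp"  [terminal]
3. n2.pre = true  [true]
4. n2.fin = true  [S.cnt > 9]
5. n3.cnt = 11  [11]
6. n4.ok = "zv"  ["zv"]
7. n5.tag = "yp"  [terminal]
8. n6.pre = false  [false]
9. n6.fin = false  [false]
10. n7.ok = 3  [terminal]
11. n8.ok = 8  [terminal]
12. n6.idx = "un"  ["un"]
13. n6.mk = 0  [e₀.ok + e₁.ok - 11]
14. n9.pre = false  [E.mk > 0]
15. n10.ok = 15  [terminal]
16. n11.tag = "kx"  [terminal]
17. n12.depth = "vp"  [terminal]
18. n9.off = "kxvp"  [a.tag ++ f.depth]
19. n4.env = false  [E.mk > 0]
20. n3.val = true  [not D.env]
21. n2.idx = "qm"  ["qm"]
22. n2.mk = 29  [29]
23. n13.depth = "mx"  [terminal]
24. n0.val = true  [true]

true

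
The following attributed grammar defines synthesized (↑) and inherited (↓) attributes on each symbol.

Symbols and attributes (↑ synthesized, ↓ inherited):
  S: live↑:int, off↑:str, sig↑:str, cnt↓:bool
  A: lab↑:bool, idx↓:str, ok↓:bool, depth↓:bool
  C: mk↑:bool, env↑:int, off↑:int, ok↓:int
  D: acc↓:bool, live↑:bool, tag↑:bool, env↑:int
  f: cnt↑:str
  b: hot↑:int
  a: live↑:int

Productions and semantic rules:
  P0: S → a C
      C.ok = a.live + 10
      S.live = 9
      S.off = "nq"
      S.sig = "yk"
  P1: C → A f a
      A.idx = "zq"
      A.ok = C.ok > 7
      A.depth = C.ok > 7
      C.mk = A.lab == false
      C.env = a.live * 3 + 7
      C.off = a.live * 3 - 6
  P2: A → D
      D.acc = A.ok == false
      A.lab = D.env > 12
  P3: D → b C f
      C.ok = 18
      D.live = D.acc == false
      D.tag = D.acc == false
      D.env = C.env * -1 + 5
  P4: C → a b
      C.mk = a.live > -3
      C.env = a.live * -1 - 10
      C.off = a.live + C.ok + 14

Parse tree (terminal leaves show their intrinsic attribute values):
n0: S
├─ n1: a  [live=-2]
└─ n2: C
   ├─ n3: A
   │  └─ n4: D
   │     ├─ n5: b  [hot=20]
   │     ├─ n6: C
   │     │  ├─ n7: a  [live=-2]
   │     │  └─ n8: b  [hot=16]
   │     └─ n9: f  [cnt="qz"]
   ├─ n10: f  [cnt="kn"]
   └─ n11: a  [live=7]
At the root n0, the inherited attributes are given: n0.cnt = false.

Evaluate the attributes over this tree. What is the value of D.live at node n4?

true

1. n0.cnt = false  [given at root]
2. n1.live = -2  [terminal]
3. n2.ok = 8  [a.live + 10]
4. n3.idx = "zq"  ["zq"]
5. n3.ok = true  [C.ok > 7]
6. n3.depth = true  [C.ok > 7]
7. n4.acc = false  [A.ok == false]
8. n5.hot = 20  [terminal]
9. n6.ok = 18  [18]
10. n7.live = -2  [terminal]
11. n8.hot = 16  [terminal]
12. n6.mk = true  [a.live > -3]
13. n6.env = -8  [a.live * -1 - 10]
14. n6.off = 30  [a.live + C.ok + 14]
15. n9.cnt = "qz"  [terminal]
16. n4.live = true  [D.acc == false]
17. n4.tag = true  [D.acc == false]
18. n4.env = 13  [C.env * -1 + 5]
19. n3.lab = true  [D.env > 12]
20. n10.cnt = "kn"  [terminal]
21. n11.live = 7  [terminal]
22. n2.mk = false  [A.lab == false]
23. n2.env = 28  [a.live * 3 + 7]
24. n2.off = 15  [a.live * 3 - 6]
25. n0.live = 9  [9]
26. n0.off = "nq"  ["nq"]
27. n0.sig = "yk"  ["yk"]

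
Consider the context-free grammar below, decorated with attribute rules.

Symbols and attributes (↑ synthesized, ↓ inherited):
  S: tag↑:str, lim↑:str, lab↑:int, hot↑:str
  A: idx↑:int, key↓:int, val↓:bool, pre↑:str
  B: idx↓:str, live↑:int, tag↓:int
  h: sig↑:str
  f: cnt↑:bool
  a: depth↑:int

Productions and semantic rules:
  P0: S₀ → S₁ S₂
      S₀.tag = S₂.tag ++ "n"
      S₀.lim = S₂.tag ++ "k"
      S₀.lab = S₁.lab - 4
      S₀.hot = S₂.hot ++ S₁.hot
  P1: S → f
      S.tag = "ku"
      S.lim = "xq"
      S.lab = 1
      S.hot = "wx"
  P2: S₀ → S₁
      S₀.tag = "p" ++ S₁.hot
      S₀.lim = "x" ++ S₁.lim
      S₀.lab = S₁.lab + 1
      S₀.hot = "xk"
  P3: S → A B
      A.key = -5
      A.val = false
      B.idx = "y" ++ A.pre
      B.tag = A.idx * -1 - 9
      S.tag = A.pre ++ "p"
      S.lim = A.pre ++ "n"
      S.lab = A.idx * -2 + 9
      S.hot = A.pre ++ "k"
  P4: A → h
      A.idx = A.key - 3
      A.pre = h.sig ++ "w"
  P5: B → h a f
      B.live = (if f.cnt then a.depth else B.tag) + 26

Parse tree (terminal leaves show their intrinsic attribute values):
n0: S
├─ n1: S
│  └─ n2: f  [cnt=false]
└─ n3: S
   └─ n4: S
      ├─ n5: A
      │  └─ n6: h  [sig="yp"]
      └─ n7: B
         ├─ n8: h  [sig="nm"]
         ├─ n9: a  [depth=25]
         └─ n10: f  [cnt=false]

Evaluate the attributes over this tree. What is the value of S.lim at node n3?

"xypwn"

1. n2.cnt = false  [terminal]
2. n1.tag = "ku"  ["ku"]
3. n1.lim = "xq"  ["xq"]
4. n1.lab = 1  [1]
5. n1.hot = "wx"  ["wx"]
6. n5.key = -5  [-5]
7. n5.val = false  [false]
8. n6.sig = "yp"  [terminal]
9. n5.idx = -8  [A.key - 3]
10. n5.pre = "ypw"  [h.sig ++ "w"]
11. n7.idx = "yypw"  ["y" ++ A.pre]
12. n7.tag = -1  [A.idx * -1 - 9]
13. n8.sig = "nm"  [terminal]
14. n9.depth = 25  [terminal]
15. n10.cnt = false  [terminal]
16. n7.live = 25  [(if f.cnt then a.depth else B.tag) + 26]
17. n4.tag = "ypwp"  [A.pre ++ "p"]
18. n4.lim = "ypwn"  [A.pre ++ "n"]
19. n4.lab = 25  [A.idx * -2 + 9]
20. n4.hot = "ypwk"  [A.pre ++ "k"]
21. n3.tag = "pypwk"  ["p" ++ S₁.hot]
22. n3.lim = "xypwn"  ["x" ++ S₁.lim]
23. n3.lab = 26  [S₁.lab + 1]
24. n3.hot = "xk"  ["xk"]
25. n0.tag = "pypwkn"  [S₂.tag ++ "n"]
26. n0.lim = "pypwkk"  [S₂.tag ++ "k"]
27. n0.lab = -3  [S₁.lab - 4]
28. n0.hot = "xkwx"  [S₂.hot ++ S₁.hot]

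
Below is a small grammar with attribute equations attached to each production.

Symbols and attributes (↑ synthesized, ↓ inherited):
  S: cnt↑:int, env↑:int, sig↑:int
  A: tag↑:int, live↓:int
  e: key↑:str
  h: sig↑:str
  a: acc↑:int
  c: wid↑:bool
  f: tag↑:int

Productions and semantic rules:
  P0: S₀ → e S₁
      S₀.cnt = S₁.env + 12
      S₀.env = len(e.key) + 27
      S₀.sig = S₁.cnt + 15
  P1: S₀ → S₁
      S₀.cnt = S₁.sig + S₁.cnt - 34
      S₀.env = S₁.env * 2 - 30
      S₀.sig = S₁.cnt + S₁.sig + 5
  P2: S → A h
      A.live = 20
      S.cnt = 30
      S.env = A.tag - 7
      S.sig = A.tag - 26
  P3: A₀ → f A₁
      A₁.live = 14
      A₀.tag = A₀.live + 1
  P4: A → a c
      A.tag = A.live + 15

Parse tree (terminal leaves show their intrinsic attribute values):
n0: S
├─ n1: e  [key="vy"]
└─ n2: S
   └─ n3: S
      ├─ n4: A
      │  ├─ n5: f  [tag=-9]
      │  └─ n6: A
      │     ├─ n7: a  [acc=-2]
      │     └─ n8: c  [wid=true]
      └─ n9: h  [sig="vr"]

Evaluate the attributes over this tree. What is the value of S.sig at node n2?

30

1. n1.key = "vy"  [terminal]
2. n4.live = 20  [20]
3. n5.tag = -9  [terminal]
4. n6.live = 14  [14]
5. n7.acc = -2  [terminal]
6. n8.wid = true  [terminal]
7. n6.tag = 29  [A.live + 15]
8. n4.tag = 21  [A₀.live + 1]
9. n9.sig = "vr"  [terminal]
10. n3.cnt = 30  [30]
11. n3.env = 14  [A.tag - 7]
12. n3.sig = -5  [A.tag - 26]
13. n2.cnt = -9  [S₁.sig + S₁.cnt - 34]
14. n2.env = -2  [S₁.env * 2 - 30]
15. n2.sig = 30  [S₁.cnt + S₁.sig + 5]
16. n0.cnt = 10  [S₁.env + 12]
17. n0.env = 29  [len(e.key) + 27]
18. n0.sig = 6  [S₁.cnt + 15]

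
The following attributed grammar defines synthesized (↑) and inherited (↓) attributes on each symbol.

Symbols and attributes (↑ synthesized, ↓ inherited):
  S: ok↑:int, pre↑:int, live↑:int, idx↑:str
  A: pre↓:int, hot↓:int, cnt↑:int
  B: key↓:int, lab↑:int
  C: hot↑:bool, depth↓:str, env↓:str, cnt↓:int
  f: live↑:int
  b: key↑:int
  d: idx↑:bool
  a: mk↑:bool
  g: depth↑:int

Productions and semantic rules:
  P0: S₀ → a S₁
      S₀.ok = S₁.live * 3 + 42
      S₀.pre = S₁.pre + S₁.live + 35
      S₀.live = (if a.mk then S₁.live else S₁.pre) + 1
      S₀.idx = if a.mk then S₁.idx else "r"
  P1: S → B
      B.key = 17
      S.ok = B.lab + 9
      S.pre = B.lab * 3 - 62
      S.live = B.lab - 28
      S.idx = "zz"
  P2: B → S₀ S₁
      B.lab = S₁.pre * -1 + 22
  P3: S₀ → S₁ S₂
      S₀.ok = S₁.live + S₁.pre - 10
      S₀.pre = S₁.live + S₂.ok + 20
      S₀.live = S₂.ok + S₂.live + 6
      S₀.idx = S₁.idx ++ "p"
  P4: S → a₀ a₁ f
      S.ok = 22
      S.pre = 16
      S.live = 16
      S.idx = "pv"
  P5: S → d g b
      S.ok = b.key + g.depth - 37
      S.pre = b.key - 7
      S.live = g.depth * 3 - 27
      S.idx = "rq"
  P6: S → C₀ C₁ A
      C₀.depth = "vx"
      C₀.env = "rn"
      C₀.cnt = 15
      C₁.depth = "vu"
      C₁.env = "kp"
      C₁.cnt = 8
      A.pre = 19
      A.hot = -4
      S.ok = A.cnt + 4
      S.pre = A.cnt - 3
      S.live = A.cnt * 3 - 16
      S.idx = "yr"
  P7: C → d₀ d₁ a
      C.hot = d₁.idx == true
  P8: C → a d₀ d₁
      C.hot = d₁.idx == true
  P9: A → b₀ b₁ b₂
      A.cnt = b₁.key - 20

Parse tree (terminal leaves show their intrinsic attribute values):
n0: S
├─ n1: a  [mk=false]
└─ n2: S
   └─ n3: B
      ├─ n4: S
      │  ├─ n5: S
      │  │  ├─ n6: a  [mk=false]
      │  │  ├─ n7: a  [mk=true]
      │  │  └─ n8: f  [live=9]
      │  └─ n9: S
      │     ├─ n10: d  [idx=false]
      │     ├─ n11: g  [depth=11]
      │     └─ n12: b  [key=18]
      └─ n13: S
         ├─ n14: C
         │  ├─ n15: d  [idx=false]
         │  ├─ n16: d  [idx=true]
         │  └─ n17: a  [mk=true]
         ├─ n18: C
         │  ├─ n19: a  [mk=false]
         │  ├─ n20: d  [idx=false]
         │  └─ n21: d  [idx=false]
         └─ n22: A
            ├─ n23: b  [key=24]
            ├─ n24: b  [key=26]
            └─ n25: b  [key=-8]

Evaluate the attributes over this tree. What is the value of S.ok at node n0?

1. n1.mk = false  [terminal]
2. n3.key = 17  [17]
3. n6.mk = false  [terminal]
4. n7.mk = true  [terminal]
5. n8.live = 9  [terminal]
6. n5.ok = 22  [22]
7. n5.pre = 16  [16]
8. n5.live = 16  [16]
9. n5.idx = "pv"  ["pv"]
10. n10.idx = false  [terminal]
11. n11.depth = 11  [terminal]
12. n12.key = 18  [terminal]
13. n9.ok = -8  [b.key + g.depth - 37]
14. n9.pre = 11  [b.key - 7]
15. n9.live = 6  [g.depth * 3 - 27]
16. n9.idx = "rq"  ["rq"]
17. n4.ok = 22  [S₁.live + S₁.pre - 10]
18. n4.pre = 28  [S₁.live + S₂.ok + 20]
19. n4.live = 4  [S₂.ok + S₂.live + 6]
20. n4.idx = "pvp"  [S₁.idx ++ "p"]
21. n14.depth = "vx"  ["vx"]
22. n14.env = "rn"  ["rn"]
23. n14.cnt = 15  [15]
24. n15.idx = false  [terminal]
25. n16.idx = true  [terminal]
26. n17.mk = true  [terminal]
27. n14.hot = true  [d₁.idx == true]
28. n18.depth = "vu"  ["vu"]
29. n18.env = "kp"  ["kp"]
30. n18.cnt = 8  [8]
31. n19.mk = false  [terminal]
32. n20.idx = false  [terminal]
33. n21.idx = false  [terminal]
34. n18.hot = false  [d₁.idx == true]
35. n22.pre = 19  [19]
36. n22.hot = -4  [-4]
37. n23.key = 24  [terminal]
38. n24.key = 26  [terminal]
39. n25.key = -8  [terminal]
40. n22.cnt = 6  [b₁.key - 20]
41. n13.ok = 10  [A.cnt + 4]
42. n13.pre = 3  [A.cnt - 3]
43. n13.live = 2  [A.cnt * 3 - 16]
44. n13.idx = "yr"  ["yr"]
45. n3.lab = 19  [S₁.pre * -1 + 22]
46. n2.ok = 28  [B.lab + 9]
47. n2.pre = -5  [B.lab * 3 - 62]
48. n2.live = -9  [B.lab - 28]
49. n2.idx = "zz"  ["zz"]
50. n0.ok = 15  [S₁.live * 3 + 42]
51. n0.pre = 21  [S₁.pre + S₁.live + 35]
52. n0.live = -4  [(if a.mk then S₁.live else S₁.pre) + 1]
53. n0.idx = "r"  [if a.mk then S₁.idx else "r"]

15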